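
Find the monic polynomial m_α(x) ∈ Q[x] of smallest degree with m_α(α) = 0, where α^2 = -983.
m_α(x) = x^2 + 983

α satisfies α^2 + 983 = 0, so x^2 + 983 annihilates α. Since d = -983 is squarefree and ≠ 1, it is not a perfect square in Q, so x^2 + 983 has no rational root and is therefore irreducible over Q (a degree-2 polynomial over a field is irreducible iff it has no root). Hence m_α(x) = x^2 + 983.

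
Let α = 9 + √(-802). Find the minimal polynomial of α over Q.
m_α(x) = x^2 - 18x + 883

From α - 9 = √(-802), squaring gives (α - 9)^2 = -802, i.e. α^2 - 18α + 81 = -802, so α^2 - 18α + 883 = 0. The discriminant of x^2 - 18x + 883 is (-18)^2 - 4·(883) = 324 - 3532 = -3208, and 4·(-802) is not a perfect square in Q since -802 is squarefree and ≠ 1. Hence x^2 - 18x + 883 is irreducible over Q and is the minimal polynomial of α.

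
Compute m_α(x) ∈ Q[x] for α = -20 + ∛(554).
m_α(x) = x^3 + 60x^2 + 1200x + 7446

Set β = α + 20 = ∛(554), so β^3 = 554. Then (α + 20)^3 - 554 = 0, i.e. α is a root of g(x) = (x + 20)^3 - 554 = x^3 + 60x^2 + 1200x + 7446. Since g(x) = h(x + 20) where h(x) = x^3 - 554, and h is irreducible over Q (because 554 is not a perfect cube, so h has no rational root, and a monic cubic with no rational root is irreducible), g is also irreducible (irreducibility is preserved under the substitution x → x + 20). Hence m_α(x) = x^3 + 60x^2 + 1200x + 7446.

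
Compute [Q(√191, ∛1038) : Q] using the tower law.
[Q(√191, ∛1038) : Q] = 6

Let L = Q(√191, ∛1038). Since Q(√191) ⊂ L and [Q(√191):Q] = 2, the tower law gives 2 | [L:Q]. Likewise Q(∛1038) ⊂ L with [Q(∛1038):Q] = 3 (because 1038 is not a perfect cube), so 3 | [L:Q]. As gcd(2,3) = 1, [L:Q] is divisible by 6. Conversely L is generated over Q by √191 and ∛1038, so [L:Q] ≤ 2·3 = 6. Therefore [Q(√191, ∛1038) : Q] = 6.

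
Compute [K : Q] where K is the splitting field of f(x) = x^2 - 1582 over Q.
[K : Q] = 2

f(x) = x^2 - 1582 factors as (x - √1582)(x + √1582). The splitting field is K = Q(√1582). Since 1582 is squarefree and > 1, it is not a perfect square, so x^2 - 1582 is irreducible over Q and [Q(√1582) : Q] = 2. Hence [K : Q] = 2.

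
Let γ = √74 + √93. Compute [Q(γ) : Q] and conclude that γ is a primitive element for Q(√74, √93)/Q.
[Q(γ) : Q] = 4 (equivalently, Q(γ) = Q(√74, √93))

Obviously Q(γ) ⊆ Q(√74, √93), and [Q(√74, √93):Q] = 4 (since 74, 93 are distinct squarefree integers > 1 with 6882 not a perfect square). To show equality we compute the minimal polynomial of γ. From γ = √74 + √93: γ^2 = 74 + 2√(6882) + 93 = 167 + 2√(6882), so γ^2 - 167 = 2√(6882); squaring, (γ^2 - 167)^2 = 4·6882, i.e. γ^4 - 334γ^2 + 27889 - 27528 = 0, i.e. γ^4 - 334γ^2 + 361 = 0. So γ is a root of x^4 - 334x^2 + 361. This polynomial is irreducible over Q: it has no rational root (each ±√74 ± √93 is irrational), and any factorization into two quadratics over Q would force √(6882) ∈ Q (pairing opposite roots) or √74, √93 ∈ Q (other pairings), all impossible. Hence [Q(γ):Q] = 4 = [Q(√74, √93):Q], so Q(γ) = Q(√74, √93).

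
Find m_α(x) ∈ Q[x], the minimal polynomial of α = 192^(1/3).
m_α(x) = x^3 - 192

α satisfies α^3 = 192, so x^3 - 192 annihilates α. By the rational root test, a rational root p/q (in lowest terms) of x^3 - 192 would satisfy p^3 = 192 q^3, forcing q = 1 and p^3 = 192; but 192 is not a perfect cube, contradiction. A monic cubic over Q with no rational root is irreducible (any nontrivial factorization would include a linear factor). Hence x^3 - 192 is the minimal polynomial of α, and in particular [Q(α):Q] = 3.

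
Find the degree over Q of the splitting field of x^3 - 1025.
[K : Q] = 6

The roots of x^3 - 1025 are ∛1025, ω∛1025, ω^2∛1025 where ω = e^(2πi/3) is a primitive cube root of unity, so K = Q(∛1025, ω). Now [Q(∛1025):Q] = 3 (since 1025 is not a perfect cube, x^3 - 1025 is irreducible) and [Q(ω):Q] = 2. Both 2 and 3 divide [K:Q], and [K:Q] ≤ 3·2 = 6, so [K:Q] = 6. (Equivalently: Q(∛1025) ⊂ R but ω ∉ R, so [K : Q(∛1025)] = 2.)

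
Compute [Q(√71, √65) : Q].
[Q(√71, √65) : Q] = 4

[Q(√71):Q] = 2 (min poly x^2 - 71, irreducible since 71 is squarefree > 1). For the top step, suppose √65 ∈ Q(√71), say √65 = c + d√71 with c, d ∈ Q. Squaring: 65 = c^2 + 71d^2 + 2cd√71. Since √71 ∉ Q this forces 2cd = 0. If d = 0 then √65 = c ∈ Q, contradicting 65 squarefree > 1. If c = 0 then 65 = 71d^2, so 71·65 = (71d)^2 is a perfect square in Q — but 71·65 = 4615 is not a perfect square (since 71 and 65 are distinct squarefree integers). Contradiction. Hence √65 ∉ Q(√71), so x^2 - 65 stays irreducible over Q(√71) and [Q(√71, √65) : Q(√71)] = 2. By the tower law, [Q(√71, √65) : Q] = 2 · 2 = 4.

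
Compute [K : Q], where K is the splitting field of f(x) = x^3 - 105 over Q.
[K : Q] = 6

The roots of x^3 - 105 are ∛105, ω∛105, ω^2∛105 where ω = e^(2πi/3) is a primitive cube root of unity, so K = Q(∛105, ω). Now [Q(∛105):Q] = 3 (since 105 is not a perfect cube, x^3 - 105 is irreducible) and [Q(ω):Q] = 2. Both 2 and 3 divide [K:Q], and [K:Q] ≤ 3·2 = 6, so [K:Q] = 6. (Equivalently: Q(∛105) ⊂ R but ω ∉ R, so [K : Q(∛105)] = 2.)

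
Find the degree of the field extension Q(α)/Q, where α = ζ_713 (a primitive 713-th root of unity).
[Q(α):Q] = 660

The minimal polynomial of ζ_713 over Q is the 713-th cyclotomic polynomial Φ_713(x), which is irreducible over Q and has degree φ(713) = 660. Hence [Q(α):Q] = φ(713) = 660.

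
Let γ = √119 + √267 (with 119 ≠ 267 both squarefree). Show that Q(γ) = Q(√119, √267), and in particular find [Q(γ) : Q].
[Q(γ) : Q] = 4 (equivalently, Q(γ) = Q(√119, √267))

Obviously Q(γ) ⊆ Q(√119, √267), and [Q(√119, √267):Q] = 4 (since 119, 267 are distinct squarefree integers > 1 with 31773 not a perfect square). To show equality we compute the minimal polynomial of γ. From γ = √119 + √267: γ^2 = 119 + 2√(31773) + 267 = 386 + 2√(31773), so γ^2 - 386 = 2√(31773); squaring, (γ^2 - 386)^2 = 4·31773, i.e. γ^4 - 772γ^2 + 148996 - 127092 = 0, i.e. γ^4 - 772γ^2 + 21904 = 0. So γ is a root of x^4 - 772x^2 + 21904. This polynomial is irreducible over Q: it has no rational root (each ±√119 ± √267 is irrational), and any factorization into two quadratics over Q would force √(31773) ∈ Q (pairing opposite roots) or √119, √267 ∈ Q (other pairings), all impossible. Hence [Q(γ):Q] = 4 = [Q(√119, √267):Q], so Q(γ) = Q(√119, √267).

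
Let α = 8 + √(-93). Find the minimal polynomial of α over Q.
m_α(x) = x^2 - 16x + 157

From α - 8 = √(-93), squaring gives (α - 8)^2 = -93, i.e. α^2 - 16α + 64 = -93, so α^2 - 16α + 157 = 0. The discriminant of x^2 - 16x + 157 is (-16)^2 - 4·(157) = 256 - 628 = -372, and 4·(-93) is not a perfect square in Q since -93 is squarefree and ≠ 1. Hence x^2 - 16x + 157 is irreducible over Q and is the minimal polynomial of α.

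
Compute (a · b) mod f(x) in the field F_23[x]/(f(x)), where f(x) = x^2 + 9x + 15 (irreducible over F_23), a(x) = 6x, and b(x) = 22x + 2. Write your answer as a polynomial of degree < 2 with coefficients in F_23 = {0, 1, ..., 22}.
a · b ≡ 20x + 21 (mod f(x))

Multiply in F_23[x]: a(x)·b(x) = (6x)·(22x + 2) = 17x^2 + 12x. This has degree ≥ 2, so divide by f(x) over F_23: 17x^2 + 12x = (17)·(x^2 + 9x + 15) + (20x + 21). Hence a·b ≡ 20x + 21 (mod f). (F_23[x]/(f) is a field with 23^2 = 529 elements since f is irreducible of degree 2.)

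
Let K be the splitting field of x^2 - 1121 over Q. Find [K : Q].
[K : Q] = 2

f(x) = x^2 - 1121 factors as (x - √1121)(x + √1121). The splitting field is K = Q(√1121). Since 1121 is squarefree and > 1, it is not a perfect square, so x^2 - 1121 is irreducible over Q and [Q(√1121) : Q] = 2. Hence [K : Q] = 2.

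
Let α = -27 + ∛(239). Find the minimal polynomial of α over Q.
m_α(x) = x^3 + 81x^2 + 2187x + 19444

Set β = α + 27 = ∛(239), so β^3 = 239. Then (α + 27)^3 - 239 = 0, i.e. α is a root of g(x) = (x + 27)^3 - 239 = x^3 + 81x^2 + 2187x + 19444. Since g(x) = h(x + 27) where h(x) = x^3 - 239, and h is irreducible over Q (because 239 is not a perfect cube, so h has no rational root, and a monic cubic with no rational root is irreducible), g is also irreducible (irreducibility is preserved under the substitution x → x + 27). Hence m_α(x) = x^3 + 81x^2 + 2187x + 19444.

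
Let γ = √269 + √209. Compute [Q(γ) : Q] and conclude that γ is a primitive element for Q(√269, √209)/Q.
[Q(γ) : Q] = 4 (equivalently, Q(γ) = Q(√269, √209))

Obviously Q(γ) ⊆ Q(√269, √209), and [Q(√269, √209):Q] = 4 (since 269, 209 are distinct squarefree integers > 1 with 56221 not a perfect square). To show equality we compute the minimal polynomial of γ. From γ = √269 + √209: γ^2 = 269 + 2√(56221) + 209 = 478 + 2√(56221), so γ^2 - 478 = 2√(56221); squaring, (γ^2 - 478)^2 = 4·56221, i.e. γ^4 - 956γ^2 + 228484 - 224884 = 0, i.e. γ^4 - 956γ^2 + 3600 = 0. So γ is a root of x^4 - 956x^2 + 3600. This polynomial is irreducible over Q: it has no rational root (each ±√269 ± √209 is irrational), and any factorization into two quadratics over Q would force √(56221) ∈ Q (pairing opposite roots) or √269, √209 ∈ Q (other pairings), all impossible. Hence [Q(γ):Q] = 4 = [Q(√269, √209):Q], so Q(γ) = Q(√269, √209).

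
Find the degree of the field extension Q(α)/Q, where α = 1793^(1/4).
[Q(α):Q] = 4

α is a root of x^4 - 1793. By Eisenstein's criterion at the prime p = 11 (which divides the constant term 1793 but p^2 = 121 does not, since 1793 is squarefree), x^4 - 1793 is irreducible over Q. Hence [Q(α):Q] = 4.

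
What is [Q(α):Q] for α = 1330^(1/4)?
[Q(α):Q] = 4

α is a root of x^4 - 1330. By Eisenstein's criterion at the prime p = 2 (which divides the constant term 1330 but p^2 = 4 does not, since 1330 is squarefree), x^4 - 1330 is irreducible over Q. Hence [Q(α):Q] = 4.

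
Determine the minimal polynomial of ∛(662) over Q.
m_α(x) = x^3 - 662

α satisfies α^3 = 662, so x^3 - 662 annihilates α. By the rational root test, a rational root p/q (in lowest terms) of x^3 - 662 would satisfy p^3 = 662 q^3, forcing q = 1 and p^3 = 662; but 662 is not a perfect cube, contradiction. A monic cubic over Q with no rational root is irreducible (any nontrivial factorization would include a linear factor). Hence x^3 - 662 is the minimal polynomial of α, and in particular [Q(α):Q] = 3.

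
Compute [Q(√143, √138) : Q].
[Q(√143, √138) : Q] = 4

[Q(√143):Q] = 2 (min poly x^2 - 143, irreducible since 143 is squarefree > 1). For the top step, suppose √138 ∈ Q(√143), say √138 = c + d√143 with c, d ∈ Q. Squaring: 138 = c^2 + 143d^2 + 2cd√143. Since √143 ∉ Q this forces 2cd = 0. If d = 0 then √138 = c ∈ Q, contradicting 138 squarefree > 1. If c = 0 then 138 = 143d^2, so 143·138 = (143d)^2 is a perfect square in Q — but 143·138 = 19734 is not a perfect square (since 143 and 138 are distinct squarefree integers). Contradiction. Hence √138 ∉ Q(√143), so x^2 - 138 stays irreducible over Q(√143) and [Q(√143, √138) : Q(√143)] = 2. By the tower law, [Q(√143, √138) : Q] = 2 · 2 = 4.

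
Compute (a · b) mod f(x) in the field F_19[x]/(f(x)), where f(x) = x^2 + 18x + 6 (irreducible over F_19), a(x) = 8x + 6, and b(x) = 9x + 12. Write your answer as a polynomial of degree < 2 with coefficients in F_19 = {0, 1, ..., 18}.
a · b ≡ 13x + 1 (mod f(x))

Multiply in F_19[x]: a(x)·b(x) = (8x + 6)·(9x + 12) = 15x^2 + 17x + 15. This has degree ≥ 2, so divide by f(x) over F_19: 15x^2 + 17x + 15 = (15)·(x^2 + 18x + 6) + (13x + 1). Hence a·b ≡ 13x + 1 (mod f). (F_19[x]/(f) is a field with 19^2 = 361 elements since f is irreducible of degree 2.)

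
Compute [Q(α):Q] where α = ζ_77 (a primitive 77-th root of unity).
[Q(α):Q] = 60

The minimal polynomial of ζ_77 over Q is the 77-th cyclotomic polynomial Φ_77(x), which is irreducible over Q and has degree φ(77) = 60. Hence [Q(α):Q] = φ(77) = 60.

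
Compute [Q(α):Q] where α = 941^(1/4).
[Q(α):Q] = 4

α is a root of x^4 - 941. By Eisenstein's criterion at the prime p = 941 (which divides the constant term 941 but p^2 = 885481 does not, since 941 is squarefree), x^4 - 941 is irreducible over Q. Hence [Q(α):Q] = 4.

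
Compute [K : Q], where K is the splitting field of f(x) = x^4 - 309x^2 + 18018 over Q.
[K : Q] = 4

Solving the quadratic in x^2: x^2 = (309 ± √(309^2 - 4·18018))/2 = (309 ± √23409)/2 = (309 ± 153)/2, giving x^2 = 78 or x^2 = 231. So f(x) = (x^2 - 78)(x^2 - 231) and the roots of f are ±√78, ±√231. Hence the splitting field is K = Q(√78, √231). Since 78 and 231 are distinct squarefree integers > 1, their product 18018 is not a perfect square, so √231 ∉ Q(√78). By the tower law [K:Q] = [Q(√78,√231):Q(√78)] · [Q(√78):Q] = 2 · 2 = 4.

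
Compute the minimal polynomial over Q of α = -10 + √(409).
m_α(x) = x^2 + 20x - 309

From α + 10 = √(409), squaring gives (α + 10)^2 = 409, i.e. α^2 + 20α + 100 = 409, so α^2 + 20α - 309 = 0. The discriminant of x^2 + 20x - 309 is (20)^2 - 4·(-309) = 400 + 1236 = 1636, and 4·(409) is not a perfect square in Q since 409 is squarefree and ≠ 1. Hence x^2 + 20x - 309 is irreducible over Q and is the minimal polynomial of α.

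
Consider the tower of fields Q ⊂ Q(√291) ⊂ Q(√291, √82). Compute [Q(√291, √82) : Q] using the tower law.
[Q(√291, √82) : Q] = 4

[Q(√291):Q] = 2 (min poly x^2 - 291, irreducible since 291 is squarefree > 1). For the top step, suppose √82 ∈ Q(√291), say √82 = c + d√291 with c, d ∈ Q. Squaring: 82 = c^2 + 291d^2 + 2cd√291. Since √291 ∉ Q this forces 2cd = 0. If d = 0 then √82 = c ∈ Q, contradicting 82 squarefree > 1. If c = 0 then 82 = 291d^2, so 291·82 = (291d)^2 is a perfect square in Q — but 291·82 = 23862 is not a perfect square (since 291 and 82 are distinct squarefree integers). Contradiction. Hence √82 ∉ Q(√291), so x^2 - 82 stays irreducible over Q(√291) and [Q(√291, √82) : Q(√291)] = 2. By the tower law, [Q(√291, √82) : Q] = 2 · 2 = 4.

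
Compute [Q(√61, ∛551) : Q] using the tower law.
[Q(√61, ∛551) : Q] = 6

Let L = Q(√61, ∛551). Since Q(√61) ⊂ L and [Q(√61):Q] = 2, the tower law gives 2 | [L:Q]. Likewise Q(∛551) ⊂ L with [Q(∛551):Q] = 3 (because 551 is not a perfect cube), so 3 | [L:Q]. As gcd(2,3) = 1, [L:Q] is divisible by 6. Conversely L is generated over Q by √61 and ∛551, so [L:Q] ≤ 2·3 = 6. Therefore [Q(√61, ∛551) : Q] = 6.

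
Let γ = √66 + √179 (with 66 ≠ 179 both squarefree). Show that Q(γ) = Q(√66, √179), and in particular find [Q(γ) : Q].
[Q(γ) : Q] = 4 (equivalently, Q(γ) = Q(√66, √179))

Obviously Q(γ) ⊆ Q(√66, √179), and [Q(√66, √179):Q] = 4 (since 66, 179 are distinct squarefree integers > 1 with 11814 not a perfect square). To show equality we compute the minimal polynomial of γ. From γ = √66 + √179: γ^2 = 66 + 2√(11814) + 179 = 245 + 2√(11814), so γ^2 - 245 = 2√(11814); squaring, (γ^2 - 245)^2 = 4·11814, i.e. γ^4 - 490γ^2 + 60025 - 47256 = 0, i.e. γ^4 - 490γ^2 + 12769 = 0. So γ is a root of x^4 - 490x^2 + 12769. This polynomial is irreducible over Q: it has no rational root (each ±√66 ± √179 is irrational), and any factorization into two quadratics over Q would force √(11814) ∈ Q (pairing opposite roots) or √66, √179 ∈ Q (other pairings), all impossible. Hence [Q(γ):Q] = 4 = [Q(√66, √179):Q], so Q(γ) = Q(√66, √179).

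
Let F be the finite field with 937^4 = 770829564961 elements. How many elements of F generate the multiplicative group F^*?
There are φ(770829564960) = 160207331328 primitive elements

F_q^* is cyclic of order q - 1 = 770829564960. A cyclic group of order m has exactly φ(m) generators. Here m = 770829564960 = 2^5 · 3^2 · 5 · 7 · 13 · 67 · 87797, so the number of primitive elements is φ(770829564960) = 160207331328.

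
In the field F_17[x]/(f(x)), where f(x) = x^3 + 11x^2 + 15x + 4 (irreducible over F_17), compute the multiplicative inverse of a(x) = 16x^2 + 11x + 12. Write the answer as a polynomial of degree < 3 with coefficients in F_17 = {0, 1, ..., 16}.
a(x)^(-1) ≡ 9x^2 + 2x + 13 (mod f(x))

Since f is irreducible over F_17, F_17[x]/(f) is a field and a(x) ≠ 0 has an inverse. Apply the extended Euclidean algorithm to f(x) and a(x) in F_17[x]: f(x) = (16x + 12)·a(x) + (14x + 13);  a(x) = (6x + 11)·(14x + 13) + (5). The last nonzero remainder is the constant 5 = gcd(f, a) in F_17. Back-substituting through the division chain expresses 5 = s(x)·a(x) + t(x)·f(x) with s(x) ≡ 11x^2 + 10x + 14 (mod f), so (11x^2 + 10x + 14)·a(x) ≡ 5 (mod f). Multiplying by 5^(-1) ≡ 7 in F_17 gives a(x)^(-1) ≡ 7·(11x^2 + 10x + 14) ≡ 9x^2 + 2x + 13 (mod f). Check: (16x^2 + 11x + 12)·(9x^2 + 2x + 13) = 8x^4 + 12x^3 + 15x^2 + 14x + 3 ≡ 1 (mod x^3 + 11x^2 + 15x + 4).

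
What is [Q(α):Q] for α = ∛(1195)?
[Q(α):Q] = 3

The minimal polynomial of α is x^3 - 1195, irreducible over Q since 1195 is not a perfect cube (so x^3 - 1195 has no rational root). Hence [Q(α):Q] = deg(m_α) = 3.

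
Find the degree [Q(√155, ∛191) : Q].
[Q(√155, ∛191) : Q] = 6

Let L = Q(√155, ∛191). Since Q(√155) ⊂ L and [Q(√155):Q] = 2, the tower law gives 2 | [L:Q]. Likewise Q(∛191) ⊂ L with [Q(∛191):Q] = 3 (because 191 is not a perfect cube), so 3 | [L:Q]. As gcd(2,3) = 1, [L:Q] is divisible by 6. Conversely L is generated over Q by √155 and ∛191, so [L:Q] ≤ 2·3 = 6. Therefore [Q(√155, ∛191) : Q] = 6.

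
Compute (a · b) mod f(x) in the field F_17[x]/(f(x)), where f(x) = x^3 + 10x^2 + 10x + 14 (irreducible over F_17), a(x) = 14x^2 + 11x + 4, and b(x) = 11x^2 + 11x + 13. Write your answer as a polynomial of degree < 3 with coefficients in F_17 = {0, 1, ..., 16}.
a · b ≡ 16x^2 + 5x + 14 (mod f(x))

Multiply in F_17[x]: a(x)·b(x) = (14x^2 + 11x + 4)·(11x^2 + 11x + 13) = x^4 + 3x^3 + 7x^2 + 1. This has degree ≥ 3, so divide by f(x) over F_17: x^4 + 3x^3 + 7x^2 + 1 = (x + 10)·(x^3 + 10x^2 + 10x + 14) + (16x^2 + 5x + 14). Hence a·b ≡ 16x^2 + 5x + 14 (mod f). (F_17[x]/(f) is a field with 17^3 = 4913 elements since f is irreducible of degree 3.)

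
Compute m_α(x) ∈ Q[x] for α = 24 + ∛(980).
m_α(x) = x^3 - 72x^2 + 1728x - 14804

Set β = α - 24 = ∛(980), so β^3 = 980. Then (α - 24)^3 - 980 = 0, i.e. α is a root of g(x) = (x - 24)^3 - 980 = x^3 - 72x^2 + 1728x - 14804. Since g(x) = h(x - 24) where h(x) = x^3 - 980, and h is irreducible over Q (because 980 is not a perfect cube, so h has no rational root, and a monic cubic with no rational root is irreducible), g is also irreducible (irreducibility is preserved under the substitution x → x - 24). Hence m_α(x) = x^3 - 72x^2 + 1728x - 14804.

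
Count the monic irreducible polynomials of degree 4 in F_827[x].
There are 116939548278 monic irreducible polynomials of degree 4 over F_827

Each element of F_{827^4} that lies in no proper subfield is a root of exactly one monic irreducible of degree 4 over F_827, and each such polynomial has 4 distinct roots in F_{827^4}. By Möbius inversion the count is N_827(4) = (1/4) Σ_{d|4} μ(4/d) · 827^d = (1/4)(μ(4)·827^1 + μ(2)·827^2 + μ(1)·827^4) = 467758193112/4 = 116939548278.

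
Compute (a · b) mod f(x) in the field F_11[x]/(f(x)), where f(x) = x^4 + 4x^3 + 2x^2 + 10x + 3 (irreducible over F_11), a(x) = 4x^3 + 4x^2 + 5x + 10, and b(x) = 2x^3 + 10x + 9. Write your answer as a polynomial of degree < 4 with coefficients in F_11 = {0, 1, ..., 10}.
a · b ≡ 6x^3 + 9x^2 + 6x + 8 (mod f(x))

Multiply in F_11[x]: a(x)·b(x) = (4x^3 + 4x^2 + 5x + 10)·(2x^3 + 10x + 9) = 8x^6 + 8x^5 + 6x^4 + 8x^3 + 9x^2 + 2x + 2. This has degree ≥ 4, so divide by f(x) over F_11: 8x^6 + 8x^5 + 6x^4 + 8x^3 + 9x^2 + 2x + 2 = (8x^2 + 9x + 9)·(x^4 + 4x^3 + 2x^2 + 10x + 3) + (6x^3 + 9x^2 + 6x + 8). Hence a·b ≡ 6x^3 + 9x^2 + 6x + 8 (mod f). (F_11[x]/(f) is a field with 11^4 = 14641 elements since f is irreducible of degree 4.)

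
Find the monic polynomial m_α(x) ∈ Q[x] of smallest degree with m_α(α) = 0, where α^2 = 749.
m_α(x) = x^2 - 749

α satisfies α^2 - 749 = 0, so x^2 - 749 annihilates α. Since d = 749 is squarefree and ≠ 1, it is not a perfect square in Q, so x^2 - 749 has no rational root and is therefore irreducible over Q (a degree-2 polynomial over a field is irreducible iff it has no root). Hence m_α(x) = x^2 - 749.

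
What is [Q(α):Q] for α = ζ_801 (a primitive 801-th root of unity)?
[Q(α):Q] = 528

The minimal polynomial of ζ_801 over Q is the 801-th cyclotomic polynomial Φ_801(x), which is irreducible over Q and has degree φ(801) = 528. Hence [Q(α):Q] = φ(801) = 528.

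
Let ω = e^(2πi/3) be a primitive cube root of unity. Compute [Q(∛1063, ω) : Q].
[Q(∛1063, ω) : Q] = 6

[Q(∛1063):Q] = 3 (min poly x^3 - 1063, irreducible since 1063 is not a perfect cube). [Q(ω):Q] = 2 (min poly x^2 + x + 1). Since Q(∛1063) ⊂ R and ω ∉ R, we have ω ∉ Q(∛1063), so x^2 + x + 1 remains irreducible over Q(∛1063) and [Q(∛1063, ω) : Q(∛1063)] = 2. By the tower law, [Q(∛1063, ω) : Q] = 3 · 2 = 6. (In fact Q(∛1063, ω) is the splitting field of x^3 - 1063 over Q.)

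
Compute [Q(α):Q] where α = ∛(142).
[Q(α):Q] = 3

The minimal polynomial of α is x^3 - 142, irreducible over Q since 142 is not a perfect cube (so x^3 - 142 has no rational root). Hence [Q(α):Q] = deg(m_α) = 3.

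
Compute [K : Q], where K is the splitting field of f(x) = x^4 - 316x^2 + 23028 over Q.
[K : Q] = 4

Solving the quadratic in x^2: x^2 = (316 ± √(316^2 - 4·23028))/2 = (316 ± √7744)/2 = (316 ± 88)/2, giving x^2 = 114 or x^2 = 202. So f(x) = (x^2 - 114)(x^2 - 202) and the roots of f are ±√114, ±√202. Hence the splitting field is K = Q(√114, √202). Since 114 and 202 are distinct squarefree integers > 1, their product 23028 is not a perfect square, so √202 ∉ Q(√114). By the tower law [K:Q] = [Q(√114,√202):Q(√114)] · [Q(√114):Q] = 2 · 2 = 4.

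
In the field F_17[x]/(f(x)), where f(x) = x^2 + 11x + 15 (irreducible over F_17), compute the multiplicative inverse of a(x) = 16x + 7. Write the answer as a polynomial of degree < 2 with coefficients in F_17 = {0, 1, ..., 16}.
a(x)^(-1) ≡ 7x + 7 (mod f(x))

Since f is irreducible over F_17, F_17[x]/(f) is a field and a(x) ≠ 0 has an inverse. Apply the extended Euclidean algorithm to f(x) and a(x) in F_17[x]: f(x) = (16x + 16)·a(x) + (5). The last nonzero remainder is the constant 5 = gcd(f, a) in F_17. Back-substituting through the division chain expresses 5 = s(x)·a(x) + t(x)·f(x) with s(x) ≡ x + 1 (mod f), so (x + 1)·a(x) ≡ 5 (mod f). Multiplying by 5^(-1) ≡ 7 in F_17 gives a(x)^(-1) ≡ 7·(x + 1) ≡ 7x + 7 (mod f). Check: (16x + 7)·(7x + 7) = 10x^2 + 8x + 15 ≡ 1 (mod x^2 + 11x + 15).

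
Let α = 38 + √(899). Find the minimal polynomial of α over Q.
m_α(x) = x^2 - 76x + 545

From α - 38 = √(899), squaring gives (α - 38)^2 = 899, i.e. α^2 - 76α + 1444 = 899, so α^2 - 76α + 545 = 0. The discriminant of x^2 - 76x + 545 is (-76)^2 - 4·(545) = 5776 - 2180 = 3596, and 4·(899) is not a perfect square in Q since 899 is squarefree and ≠ 1. Hence x^2 - 76x + 545 is irreducible over Q and is the minimal polynomial of α.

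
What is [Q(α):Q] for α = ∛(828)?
[Q(α):Q] = 3

The minimal polynomial of α is x^3 - 828, irreducible over Q since 828 is not a perfect cube (so x^3 - 828 has no rational root). Hence [Q(α):Q] = deg(m_α) = 3.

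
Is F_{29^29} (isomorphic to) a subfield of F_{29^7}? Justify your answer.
No: F_{29^29} is not a subfield of F_{29^7}

F_{p^m} embeds in F_{p^n} iff m | n. Here 29 ∤ 7 (since 7 = 0·29 + 7 with remainder 7 ≠ 0), so F_{29^29} is not a subfield of F_{29^7}. Equivalently: if it were, the tower law would give 29 = [F_{29^29}:F_29] dividing [F_{29^7}:F_29] = 7, contradiction.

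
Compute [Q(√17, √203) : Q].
[Q(√17, √203) : Q] = 4

[Q(√17):Q] = 2 (min poly x^2 - 17, irreducible since 17 is squarefree > 1). For the top step, suppose √203 ∈ Q(√17), say √203 = c + d√17 with c, d ∈ Q. Squaring: 203 = c^2 + 17d^2 + 2cd√17. Since √17 ∉ Q this forces 2cd = 0. If d = 0 then √203 = c ∈ Q, contradicting 203 squarefree > 1. If c = 0 then 203 = 17d^2, so 17·203 = (17d)^2 is a perfect square in Q — but 17·203 = 3451 is not a perfect square (since 17 and 203 are distinct squarefree integers). Contradiction. Hence √203 ∉ Q(√17), so x^2 - 203 stays irreducible over Q(√17) and [Q(√17, √203) : Q(√17)] = 2. By the tower law, [Q(√17, √203) : Q] = 2 · 2 = 4.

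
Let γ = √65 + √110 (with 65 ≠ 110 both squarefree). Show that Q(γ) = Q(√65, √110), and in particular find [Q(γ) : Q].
[Q(γ) : Q] = 4 (equivalently, Q(γ) = Q(√65, √110))

Obviously Q(γ) ⊆ Q(√65, √110), and [Q(√65, √110):Q] = 4 (since 65, 110 are distinct squarefree integers > 1 with 7150 not a perfect square). To show equality we compute the minimal polynomial of γ. From γ = √65 + √110: γ^2 = 65 + 2√(7150) + 110 = 175 + 2√(7150), so γ^2 - 175 = 2√(7150); squaring, (γ^2 - 175)^2 = 4·7150, i.e. γ^4 - 350γ^2 + 30625 - 28600 = 0, i.e. γ^4 - 350γ^2 + 2025 = 0. So γ is a root of x^4 - 350x^2 + 2025. This polynomial is irreducible over Q: it has no rational root (each ±√65 ± √110 is irrational), and any factorization into two quadratics over Q would force √(7150) ∈ Q (pairing opposite roots) or √65, √110 ∈ Q (other pairings), all impossible. Hence [Q(γ):Q] = 4 = [Q(√65, √110):Q], so Q(γ) = Q(√65, √110).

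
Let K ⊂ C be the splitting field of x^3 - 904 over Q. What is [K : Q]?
[K : Q] = 6

The roots of x^3 - 904 are ∛904, ω∛904, ω^2∛904 where ω = e^(2πi/3) is a primitive cube root of unity, so K = Q(∛904, ω). Now [Q(∛904):Q] = 3 (since 904 is not a perfect cube, x^3 - 904 is irreducible) and [Q(ω):Q] = 2. Both 2 and 3 divide [K:Q], and [K:Q] ≤ 3·2 = 6, so [K:Q] = 6. (Equivalently: Q(∛904) ⊂ R but ω ∉ R, so [K : Q(∛904)] = 2.)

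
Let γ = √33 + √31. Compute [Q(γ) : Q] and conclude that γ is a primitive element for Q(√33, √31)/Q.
[Q(γ) : Q] = 4 (equivalently, Q(γ) = Q(√33, √31))

Obviously Q(γ) ⊆ Q(√33, √31), and [Q(√33, √31):Q] = 4 (since 33, 31 are distinct squarefree integers > 1 with 1023 not a perfect square). To show equality we compute the minimal polynomial of γ. From γ = √33 + √31: γ^2 = 33 + 2√(1023) + 31 = 64 + 2√(1023), so γ^2 - 64 = 2√(1023); squaring, (γ^2 - 64)^2 = 4·1023, i.e. γ^4 - 128γ^2 + 4096 - 4092 = 0, i.e. γ^4 - 128γ^2 + 4 = 0. So γ is a root of x^4 - 128x^2 + 4. This polynomial is irreducible over Q: it has no rational root (each ±√33 ± √31 is irrational), and any factorization into two quadratics over Q would force √(1023) ∈ Q (pairing opposite roots) or √33, √31 ∈ Q (other pairings), all impossible. Hence [Q(γ):Q] = 4 = [Q(√33, √31):Q], so Q(γ) = Q(√33, √31).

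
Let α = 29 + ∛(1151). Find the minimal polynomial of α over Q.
m_α(x) = x^3 - 87x^2 + 2523x - 25540

Set β = α - 29 = ∛(1151), so β^3 = 1151. Then (α - 29)^3 - 1151 = 0, i.e. α is a root of g(x) = (x - 29)^3 - 1151 = x^3 - 87x^2 + 2523x - 25540. Since g(x) = h(x - 29) where h(x) = x^3 - 1151, and h is irreducible over Q (because 1151 is not a perfect cube, so h has no rational root, and a monic cubic with no rational root is irreducible), g is also irreducible (irreducibility is preserved under the substitution x → x - 29). Hence m_α(x) = x^3 - 87x^2 + 2523x - 25540.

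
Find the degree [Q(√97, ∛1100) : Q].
[Q(√97, ∛1100) : Q] = 6

Let L = Q(√97, ∛1100). Since Q(√97) ⊂ L and [Q(√97):Q] = 2, the tower law gives 2 | [L:Q]. Likewise Q(∛1100) ⊂ L with [Q(∛1100):Q] = 3 (because 1100 is not a perfect cube), so 3 | [L:Q]. As gcd(2,3) = 1, [L:Q] is divisible by 6. Conversely L is generated over Q by √97 and ∛1100, so [L:Q] ≤ 2·3 = 6. Therefore [Q(√97, ∛1100) : Q] = 6.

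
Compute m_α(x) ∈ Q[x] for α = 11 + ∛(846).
m_α(x) = x^3 - 33x^2 + 363x - 2177

Set β = α - 11 = ∛(846), so β^3 = 846. Then (α - 11)^3 - 846 = 0, i.e. α is a root of g(x) = (x - 11)^3 - 846 = x^3 - 33x^2 + 363x - 2177. Since g(x) = h(x - 11) where h(x) = x^3 - 846, and h is irreducible over Q (because 846 is not a perfect cube, so h has no rational root, and a monic cubic with no rational root is irreducible), g is also irreducible (irreducibility is preserved under the substitution x → x - 11). Hence m_α(x) = x^3 - 33x^2 + 363x - 2177.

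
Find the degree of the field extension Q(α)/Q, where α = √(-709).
[Q(α):Q] = 2

[Q(α):Q] equals the degree of the minimal polynomial of α. Here α^2 = -709 and x^2 + 709 is irreducible (d = -709 is squarefree, ≠ 1, hence not a square), so deg(m_α) = 2. Thus [Q(α):Q] = 2.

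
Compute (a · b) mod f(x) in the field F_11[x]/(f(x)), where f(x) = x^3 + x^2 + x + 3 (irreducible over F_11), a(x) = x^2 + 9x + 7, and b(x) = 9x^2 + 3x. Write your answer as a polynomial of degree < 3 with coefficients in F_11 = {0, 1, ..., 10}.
a · b ≡ 6x^2 + 7x + 6 (mod f(x))

Multiply in F_11[x]: a(x)·b(x) = (x^2 + 9x + 7)·(9x^2 + 3x) = 9x^4 + 7x^3 + 2x^2 + 10x. This has degree ≥ 3, so divide by f(x) over F_11: 9x^4 + 7x^3 + 2x^2 + 10x = (9x + 9)·(x^3 + x^2 + x + 3) + (6x^2 + 7x + 6). Hence a·b ≡ 6x^2 + 7x + 6 (mod f). (F_11[x]/(f) is a field with 11^3 = 1331 elements since f is irreducible of degree 3.)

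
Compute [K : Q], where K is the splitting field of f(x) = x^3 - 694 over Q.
[K : Q] = 6

The roots of x^3 - 694 are ∛694, ω∛694, ω^2∛694 where ω = e^(2πi/3) is a primitive cube root of unity, so K = Q(∛694, ω). Now [Q(∛694):Q] = 3 (since 694 is not a perfect cube, x^3 - 694 is irreducible) and [Q(ω):Q] = 2. Both 2 and 3 divide [K:Q], and [K:Q] ≤ 3·2 = 6, so [K:Q] = 6. (Equivalently: Q(∛694) ⊂ R but ω ∉ R, so [K : Q(∛694)] = 2.)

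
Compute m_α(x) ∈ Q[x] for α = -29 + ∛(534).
m_α(x) = x^3 + 87x^2 + 2523x + 23855

Set β = α + 29 = ∛(534), so β^3 = 534. Then (α + 29)^3 - 534 = 0, i.e. α is a root of g(x) = (x + 29)^3 - 534 = x^3 + 87x^2 + 2523x + 23855. Since g(x) = h(x + 29) where h(x) = x^3 - 534, and h is irreducible over Q (because 534 is not a perfect cube, so h has no rational root, and a monic cubic with no rational root is irreducible), g is also irreducible (irreducibility is preserved under the substitution x → x + 29). Hence m_α(x) = x^3 + 87x^2 + 2523x + 23855.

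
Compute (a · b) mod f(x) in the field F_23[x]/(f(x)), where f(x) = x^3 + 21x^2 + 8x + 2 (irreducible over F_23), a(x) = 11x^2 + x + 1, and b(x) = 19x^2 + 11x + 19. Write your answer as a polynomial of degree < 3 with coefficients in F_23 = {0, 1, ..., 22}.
a · b ≡ 5x^2 + x + 7 (mod f(x))

Multiply in F_23[x]: a(x)·b(x) = (11x^2 + x + 1)·(19x^2 + 11x + 19) = 2x^4 + 2x^3 + 9x^2 + 7x + 19. This has degree ≥ 3, so divide by f(x) over F_23: 2x^4 + 2x^3 + 9x^2 + 7x + 19 = (2x + 6)·(x^3 + 21x^2 + 8x + 2) + (5x^2 + x + 7). Hence a·b ≡ 5x^2 + x + 7 (mod f). (F_23[x]/(f) is a field with 23^3 = 12167 elements since f is irreducible of degree 3.)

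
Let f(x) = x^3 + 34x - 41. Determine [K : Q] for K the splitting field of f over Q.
[K : Q] = 6

By the rational root test, any rational root of the monic integer polynomial f(x) = x^3 + 34x - 41 must be an integer dividing the constant term -41, i.e. one of ±{1, 41}. Evaluating: f(1) = -6, f(-1) = -76, f(41) = 70274, f(-41) = -70356; none is 0, so f has no rational root and is therefore irreducible over Q (a cubic with no linear factor over a field is irreducible). For an irreducible cubic, the Galois group is A_3 or S_3 according as the discriminant disc(f) = -4a^3 - 27b^2 = -4·(34)^3 - 27·(-41)^2 = -202603 is or is not a square in Q. Here disc(f) = -202603 is not a perfect square in Q, so the Galois group of f over Q is not contained in A_3 and must be all of S_3. The splitting field has degree |S_3| = 6 over Q, so [K : Q] = 6.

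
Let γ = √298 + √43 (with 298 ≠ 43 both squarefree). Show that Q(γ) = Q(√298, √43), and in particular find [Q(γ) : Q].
[Q(γ) : Q] = 4 (equivalently, Q(γ) = Q(√298, √43))

Obviously Q(γ) ⊆ Q(√298, √43), and [Q(√298, √43):Q] = 4 (since 298, 43 are distinct squarefree integers > 1 with 12814 not a perfect square). To show equality we compute the minimal polynomial of γ. From γ = √298 + √43: γ^2 = 298 + 2√(12814) + 43 = 341 + 2√(12814), so γ^2 - 341 = 2√(12814); squaring, (γ^2 - 341)^2 = 4·12814, i.e. γ^4 - 682γ^2 + 116281 - 51256 = 0, i.e. γ^4 - 682γ^2 + 65025 = 0. So γ is a root of x^4 - 682x^2 + 65025. This polynomial is irreducible over Q: it has no rational root (each ±√298 ± √43 is irrational), and any factorization into two quadratics over Q would force √(12814) ∈ Q (pairing opposite roots) or √298, √43 ∈ Q (other pairings), all impossible. Hence [Q(γ):Q] = 4 = [Q(√298, √43):Q], so Q(γ) = Q(√298, √43).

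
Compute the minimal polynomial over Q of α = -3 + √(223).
m_α(x) = x^2 + 6x - 214

From α + 3 = √(223), squaring gives (α + 3)^2 = 223, i.e. α^2 + 6α + 9 = 223, so α^2 + 6α - 214 = 0. The discriminant of x^2 + 6x - 214 is (6)^2 - 4·(-214) = 36 + 856 = 892, and 4·(223) is not a perfect square in Q since 223 is squarefree and ≠ 1. Hence x^2 + 6x - 214 is irreducible over Q and is the minimal polynomial of α.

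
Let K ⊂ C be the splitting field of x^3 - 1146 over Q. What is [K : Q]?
[K : Q] = 6

The roots of x^3 - 1146 are ∛1146, ω∛1146, ω^2∛1146 where ω = e^(2πi/3) is a primitive cube root of unity, so K = Q(∛1146, ω). Now [Q(∛1146):Q] = 3 (since 1146 is not a perfect cube, x^3 - 1146 is irreducible) and [Q(ω):Q] = 2. Both 2 and 3 divide [K:Q], and [K:Q] ≤ 3·2 = 6, so [K:Q] = 6. (Equivalently: Q(∛1146) ⊂ R but ω ∉ R, so [K : Q(∛1146)] = 2.)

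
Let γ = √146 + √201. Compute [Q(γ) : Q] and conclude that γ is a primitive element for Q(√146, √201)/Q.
[Q(γ) : Q] = 4 (equivalently, Q(γ) = Q(√146, √201))

Obviously Q(γ) ⊆ Q(√146, √201), and [Q(√146, √201):Q] = 4 (since 146, 201 are distinct squarefree integers > 1 with 29346 not a perfect square). To show equality we compute the minimal polynomial of γ. From γ = √146 + √201: γ^2 = 146 + 2√(29346) + 201 = 347 + 2√(29346), so γ^2 - 347 = 2√(29346); squaring, (γ^2 - 347)^2 = 4·29346, i.e. γ^4 - 694γ^2 + 120409 - 117384 = 0, i.e. γ^4 - 694γ^2 + 3025 = 0. So γ is a root of x^4 - 694x^2 + 3025. This polynomial is irreducible over Q: it has no rational root (each ±√146 ± √201 is irrational), and any factorization into two quadratics over Q would force √(29346) ∈ Q (pairing opposite roots) or √146, √201 ∈ Q (other pairings), all impossible. Hence [Q(γ):Q] = 4 = [Q(√146, √201):Q], so Q(γ) = Q(√146, √201).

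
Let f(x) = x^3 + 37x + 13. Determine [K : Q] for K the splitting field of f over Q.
[K : Q] = 6

By the rational root test, any rational root of the monic integer polynomial f(x) = x^3 + 37x + 13 must be an integer dividing the constant term 13, i.e. one of ±{1, 13}. Evaluating: f(1) = 51, f(-1) = -25, f(13) = 2691, f(-13) = -2665; none is 0, so f has no rational root and is therefore irreducible over Q (a cubic with no linear factor over a field is irreducible). For an irreducible cubic, the Galois group is A_3 or S_3 according as the discriminant disc(f) = -4a^3 - 27b^2 = -4·(37)^3 - 27·(13)^2 = -207175 is or is not a square in Q. Here disc(f) = -207175 is not a perfect square in Q, so the Galois group of f over Q is not contained in A_3 and must be all of S_3. The splitting field has degree |S_3| = 6 over Q, so [K : Q] = 6.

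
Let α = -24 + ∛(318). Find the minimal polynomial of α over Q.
m_α(x) = x^3 + 72x^2 + 1728x + 13506

Set β = α + 24 = ∛(318), so β^3 = 318. Then (α + 24)^3 - 318 = 0, i.e. α is a root of g(x) = (x + 24)^3 - 318 = x^3 + 72x^2 + 1728x + 13506. Since g(x) = h(x + 24) where h(x) = x^3 - 318, and h is irreducible over Q (because 318 is not a perfect cube, so h has no rational root, and a monic cubic with no rational root is irreducible), g is also irreducible (irreducibility is preserved under the substitution x → x + 24). Hence m_α(x) = x^3 + 72x^2 + 1728x + 13506.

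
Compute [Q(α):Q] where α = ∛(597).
[Q(α):Q] = 3

The minimal polynomial of α is x^3 - 597, irreducible over Q since 597 is not a perfect cube (so x^3 - 597 has no rational root). Hence [Q(α):Q] = deg(m_α) = 3.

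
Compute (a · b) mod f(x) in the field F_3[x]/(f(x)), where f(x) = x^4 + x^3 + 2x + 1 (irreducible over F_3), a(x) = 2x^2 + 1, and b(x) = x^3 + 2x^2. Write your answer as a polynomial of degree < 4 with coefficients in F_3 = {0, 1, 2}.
a · b ≡ 2x^3 + x^2 + 1 (mod f(x))

Multiply in F_3[x]: a(x)·b(x) = (2x^2 + 1)·(x^3 + 2x^2) = 2x^5 + x^4 + x^3 + 2x^2. This has degree ≥ 4, so divide by f(x) over F_3: 2x^5 + x^4 + x^3 + 2x^2 = (2x + 2)·(x^4 + x^3 + 2x + 1) + (2x^3 + x^2 + 1). Hence a·b ≡ 2x^3 + x^2 + 1 (mod f). (F_3[x]/(f) is a field with 3^4 = 81 elements since f is irreducible of degree 4.)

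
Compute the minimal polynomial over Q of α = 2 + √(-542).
m_α(x) = x^2 - 4x + 546

From α - 2 = √(-542), squaring gives (α - 2)^2 = -542, i.e. α^2 - 4α + 4 = -542, so α^2 - 4α + 546 = 0. The discriminant of x^2 - 4x + 546 is (-4)^2 - 4·(546) = 16 - 2184 = -2168, and 4·(-542) is not a perfect square in Q since -542 is squarefree and ≠ 1. Hence x^2 - 4x + 546 is irreducible over Q and is the minimal polynomial of α.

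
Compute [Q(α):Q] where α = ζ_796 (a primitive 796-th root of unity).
[Q(α):Q] = 396

The minimal polynomial of ζ_796 over Q is the 796-th cyclotomic polynomial Φ_796(x), which is irreducible over Q and has degree φ(796) = 396. Hence [Q(α):Q] = φ(796) = 396.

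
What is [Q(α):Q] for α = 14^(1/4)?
[Q(α):Q] = 4

α is a root of x^4 - 14. By Eisenstein's criterion at the prime p = 2 (which divides the constant term 14 but p^2 = 4 does not, since 14 is squarefree), x^4 - 14 is irreducible over Q. Hence [Q(α):Q] = 4.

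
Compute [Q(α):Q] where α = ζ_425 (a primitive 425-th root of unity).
[Q(α):Q] = 320

The minimal polynomial of ζ_425 over Q is the 425-th cyclotomic polynomial Φ_425(x), which is irreducible over Q and has degree φ(425) = 320. Hence [Q(α):Q] = φ(425) = 320.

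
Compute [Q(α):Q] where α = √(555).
[Q(α):Q] = 2

[Q(α):Q] equals the degree of the minimal polynomial of α. Here α^2 = 555 and x^2 - 555 is irreducible (d = 555 is squarefree, ≠ 1, hence not a square), so deg(m_α) = 2. Thus [Q(α):Q] = 2.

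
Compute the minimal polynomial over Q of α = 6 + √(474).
m_α(x) = x^2 - 12x - 438

From α - 6 = √(474), squaring gives (α - 6)^2 = 474, i.e. α^2 - 12α + 36 = 474, so α^2 - 12α - 438 = 0. The discriminant of x^2 - 12x - 438 is (-12)^2 - 4·(-438) = 144 + 1752 = 1896, and 4·(474) is not a perfect square in Q since 474 is squarefree and ≠ 1. Hence x^2 - 12x - 438 is irreducible over Q and is the minimal polynomial of α.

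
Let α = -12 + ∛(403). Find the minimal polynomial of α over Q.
m_α(x) = x^3 + 36x^2 + 432x + 1325

Set β = α + 12 = ∛(403), so β^3 = 403. Then (α + 12)^3 - 403 = 0, i.e. α is a root of g(x) = (x + 12)^3 - 403 = x^3 + 36x^2 + 432x + 1325. Since g(x) = h(x + 12) where h(x) = x^3 - 403, and h is irreducible over Q (because 403 is not a perfect cube, so h has no rational root, and a monic cubic with no rational root is irreducible), g is also irreducible (irreducibility is preserved under the substitution x → x + 12). Hence m_α(x) = x^3 + 36x^2 + 432x + 1325.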